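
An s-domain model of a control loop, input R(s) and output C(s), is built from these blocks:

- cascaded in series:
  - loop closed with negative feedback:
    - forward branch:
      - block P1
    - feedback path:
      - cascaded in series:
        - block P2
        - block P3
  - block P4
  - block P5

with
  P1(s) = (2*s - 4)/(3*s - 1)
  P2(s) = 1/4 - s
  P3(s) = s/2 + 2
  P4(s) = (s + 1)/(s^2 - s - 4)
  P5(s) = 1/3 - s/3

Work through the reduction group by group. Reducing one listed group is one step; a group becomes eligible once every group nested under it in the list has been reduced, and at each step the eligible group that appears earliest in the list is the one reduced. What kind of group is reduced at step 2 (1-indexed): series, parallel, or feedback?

Step 1: combine P2, P3 in series
Step 2: feedback reduction of P1, (P2*P3)
Step 3: series reduction of [P1/(1+P1*(P2*P3))], P4, P5
At step 2 the group reduced is feedback.

Hence the answer: feedback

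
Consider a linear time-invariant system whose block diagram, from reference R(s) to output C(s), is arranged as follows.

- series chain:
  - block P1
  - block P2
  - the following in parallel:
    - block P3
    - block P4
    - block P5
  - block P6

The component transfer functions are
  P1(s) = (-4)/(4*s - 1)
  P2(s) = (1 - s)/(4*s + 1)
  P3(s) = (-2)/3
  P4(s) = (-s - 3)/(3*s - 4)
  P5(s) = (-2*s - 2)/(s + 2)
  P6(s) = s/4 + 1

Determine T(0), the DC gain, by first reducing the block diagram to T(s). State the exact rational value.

Step 1 - sum the parallel branches P3, P4, P5; result (-27*s^2 - 13*s + 22)/(9*s^2 + 6*s - 24)
Step 2 - reduce the series chain P1, P2, (P3+P4+P5), P6; result (-27*s^4 - 94*s^3 + 91*s^2 + 118*s - 88)/(144*s^4 + 96*s^3 - 393*s^2 - 6*s + 24)
Step 2 gives the overall T(s). Then T(0) = -88/24 = -11/3.

Answer: -11/3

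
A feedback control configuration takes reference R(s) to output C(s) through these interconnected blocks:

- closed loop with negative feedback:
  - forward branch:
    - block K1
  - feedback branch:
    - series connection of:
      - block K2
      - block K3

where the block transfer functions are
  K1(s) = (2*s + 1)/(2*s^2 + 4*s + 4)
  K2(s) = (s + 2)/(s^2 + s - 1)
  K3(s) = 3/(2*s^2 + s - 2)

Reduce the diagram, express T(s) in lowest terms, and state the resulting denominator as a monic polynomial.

Answer: s^6 + 7*s^5/2 + 7*s^4/2 - 3*s^3/2 - 7*s^2/2 + 11*s/4 + 7/2

Working:
[1] cascade K2, K3 -> (3*s + 6)/(2*s^4 + 3*s^3 - 3*s^2 - 3*s + 2)
[2] apply the feedback formula to K1, (K2*K3) -> (4*s^5 + 8*s^4 - 3*s^3 - 9*s^2 + s + 2)/(4*s^6 + 14*s^5 + 14*s^4 - 6*s^3 - 14*s^2 + 11*s + 14)
The result of step 2 is T(s) in lowest terms. Its denominator has leading coefficient 4; dividing the denominator through by 4 makes it monic.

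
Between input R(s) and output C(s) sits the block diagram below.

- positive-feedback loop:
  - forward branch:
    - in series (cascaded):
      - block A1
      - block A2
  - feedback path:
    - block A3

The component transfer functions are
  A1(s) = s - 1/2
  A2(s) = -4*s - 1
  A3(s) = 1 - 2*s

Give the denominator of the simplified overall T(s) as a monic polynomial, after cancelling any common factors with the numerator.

Step 1 - multiply A1, A2 (series) gives -4*s^2 + s + 1/2
Step 2 - close the feedback loop around (A1*A2), A3 gives (8*s^2 - 2*s - 1)/(16*s^3 - 12*s^2 - 1)
That last expression is T(s), already simplified. Scaling its denominator by 1/16 (the reciprocal of the leading coefficient) yields the monic denominator.

Hence the answer: s^3 - 3*s^2/4 - 1/16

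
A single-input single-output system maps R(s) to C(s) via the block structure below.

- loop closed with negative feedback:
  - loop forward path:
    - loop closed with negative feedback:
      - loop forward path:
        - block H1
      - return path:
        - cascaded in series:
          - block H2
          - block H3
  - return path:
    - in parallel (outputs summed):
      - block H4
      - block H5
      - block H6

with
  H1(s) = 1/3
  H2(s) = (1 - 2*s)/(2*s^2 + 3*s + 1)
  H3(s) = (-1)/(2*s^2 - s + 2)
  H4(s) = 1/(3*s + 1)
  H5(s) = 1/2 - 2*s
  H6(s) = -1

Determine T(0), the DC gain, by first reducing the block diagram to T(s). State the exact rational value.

1. multiply H2, H3 (series): (2*s - 1)/(4*s^4 + 4*s^3 + 3*s^2 + 5*s + 2)
2. feedback reduction of H1, (H2*H3): (4*s^4 + 4*s^3 + 3*s^2 + 5*s + 2)/(12*s^4 + 12*s^3 + 9*s^2 + 17*s + 5)
3. add H4, H5, H6 (parallel): (-12*s^2 - 7*s + 1)/(6*s + 2)
4. close the feedback loop around [H1/(1+H1*(H2*H3))], (H4+H5+H6): (-24*s^5 - 32*s^4 - 26*s^3 - 36*s^2 - 22*s - 4)/(48*s^6 + 4*s^5 - 36*s^4 - s^3 - 64*s^2 - 55*s - 12)
DC gain: substitute s = 0 into T(s) from step 4: T(0) = -4/(-12) = 1/3.

Answer: 1/3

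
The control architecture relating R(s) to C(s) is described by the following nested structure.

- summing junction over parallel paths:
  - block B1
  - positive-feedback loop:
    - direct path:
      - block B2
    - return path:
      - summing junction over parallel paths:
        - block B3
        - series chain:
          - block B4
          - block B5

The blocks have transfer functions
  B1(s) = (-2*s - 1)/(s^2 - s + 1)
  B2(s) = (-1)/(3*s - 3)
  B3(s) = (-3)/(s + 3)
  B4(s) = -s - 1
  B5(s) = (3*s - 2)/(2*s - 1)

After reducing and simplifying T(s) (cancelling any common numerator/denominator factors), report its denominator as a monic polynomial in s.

First reduce the diagram to T(s).

[1] series reduction of B4, B5, giving (-3*s^2 - s + 2)/(2*s - 1)
[2] parallel reduction of B3, (B4*B5), giving (-3*s^3 - 10*s^2 - 7*s + 9)/(2*s^2 + 5*s - 3)
[3] close the feedback loop around B2, (B3+(B4*B5)), giving (-2*s^2 - 5*s + 3)/(3*s^3 - s^2 - 31*s + 18)
[4] add B1, [B2/(1-B2*(B3+(B4*B5)))] (parallel), giving (-8*s^4 - 4*s^3 + 69*s^2 - 13*s - 15)/(3*s^5 - 4*s^4 - 27*s^3 + 48*s^2 - 49*s + 18)
No further cancellation is possible in the step-4 result, so that is T(s). Its denominator becomes monic after dividing by the leading coefficient 3.

Answer: s^5 - 4*s^4/3 - 9*s^3 + 16*s^2 - 49*s/3 + 6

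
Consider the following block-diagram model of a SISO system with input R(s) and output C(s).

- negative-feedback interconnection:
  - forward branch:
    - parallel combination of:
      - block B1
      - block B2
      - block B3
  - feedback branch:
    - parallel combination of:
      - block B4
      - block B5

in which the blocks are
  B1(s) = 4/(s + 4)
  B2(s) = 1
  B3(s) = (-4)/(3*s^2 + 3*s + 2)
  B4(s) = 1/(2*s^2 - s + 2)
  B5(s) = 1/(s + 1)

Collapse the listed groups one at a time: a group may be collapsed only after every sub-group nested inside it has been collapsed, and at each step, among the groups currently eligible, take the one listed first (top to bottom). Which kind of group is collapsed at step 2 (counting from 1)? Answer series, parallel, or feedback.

Step 1. reduce the parallel group B1, B2, B3
Step 2. sum the parallel branches B4, B5
Step 3. close the feedback loop around (B1+B2+B3), (B4+B5)
At step 2 the group reduced is parallel.

Therefore the answer is parallel.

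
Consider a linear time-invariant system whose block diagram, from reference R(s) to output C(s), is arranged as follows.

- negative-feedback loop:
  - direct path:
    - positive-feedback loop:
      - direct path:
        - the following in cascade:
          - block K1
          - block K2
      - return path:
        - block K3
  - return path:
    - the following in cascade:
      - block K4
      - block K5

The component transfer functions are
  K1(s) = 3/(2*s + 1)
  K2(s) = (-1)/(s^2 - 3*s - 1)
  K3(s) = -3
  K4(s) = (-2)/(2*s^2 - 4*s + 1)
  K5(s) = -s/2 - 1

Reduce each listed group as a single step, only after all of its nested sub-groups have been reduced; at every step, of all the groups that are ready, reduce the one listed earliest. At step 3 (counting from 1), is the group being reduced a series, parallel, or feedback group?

Step 1. cascade K1, K2
Step 2. feedback reduction of (K1*K2), K3
Step 3. series reduction of K4, K5
Step 4. reduce the feedback loop with forward [(K1*K2)/(1-(K1*K2)*K3)] and return (K4*K5)
Step 3 collapses a series group.

Hence the answer: series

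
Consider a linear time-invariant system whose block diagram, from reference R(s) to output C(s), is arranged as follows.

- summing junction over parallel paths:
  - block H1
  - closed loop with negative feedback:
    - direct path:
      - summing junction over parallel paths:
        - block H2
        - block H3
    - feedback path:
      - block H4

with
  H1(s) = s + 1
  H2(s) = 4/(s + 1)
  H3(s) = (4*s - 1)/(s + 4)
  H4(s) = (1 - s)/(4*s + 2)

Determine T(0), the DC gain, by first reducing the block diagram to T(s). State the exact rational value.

First reduce the diagram to T(s).

Step 1: parallel reduction of H2, H3 = (4*s^2 + 7*s + 15)/(s^2 + 5*s + 4)
Step 2: reduce the feedback loop with forward (H2+H3) and return H4 = (16*s^3 + 36*s^2 + 74*s + 30)/(19*s^2 + 18*s + 23)
Step 3: reduce the parallel group H1, [(H2+H3)/(1+(H2+H3)*H4)] = (35*s^3 + 73*s^2 + 115*s + 53)/(19*s^2 + 18*s + 23)
That last expression is T(s); at s = 0 only the constant terms survive, so T(0) = 53/23.

Answer: 53/23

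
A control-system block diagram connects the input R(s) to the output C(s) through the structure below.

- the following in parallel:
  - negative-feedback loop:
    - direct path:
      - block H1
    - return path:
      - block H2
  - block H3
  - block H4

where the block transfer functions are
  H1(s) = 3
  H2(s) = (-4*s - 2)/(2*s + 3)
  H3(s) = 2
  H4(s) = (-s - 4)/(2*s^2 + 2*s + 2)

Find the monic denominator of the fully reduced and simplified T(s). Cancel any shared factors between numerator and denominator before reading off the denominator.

Step 1 - close the feedback loop around H1, H2 = (-6*s - 9)/(10*s + 3)
Step 2 - parallel reduction of [H1/(1+H1*H2)], H3, H4 = (28*s^3 + 12*s^2 - 21*s - 18)/(20*s^3 + 26*s^2 + 26*s + 6)
Step 2 gives the fully reduced T(s), with no common factor left to cancel. The denominator's leading coefficient is 20, so divide each of its coefficients by 20 to get the monic form.

Answer: s^3 + 13*s^2/10 + 13*s/10 + 3/10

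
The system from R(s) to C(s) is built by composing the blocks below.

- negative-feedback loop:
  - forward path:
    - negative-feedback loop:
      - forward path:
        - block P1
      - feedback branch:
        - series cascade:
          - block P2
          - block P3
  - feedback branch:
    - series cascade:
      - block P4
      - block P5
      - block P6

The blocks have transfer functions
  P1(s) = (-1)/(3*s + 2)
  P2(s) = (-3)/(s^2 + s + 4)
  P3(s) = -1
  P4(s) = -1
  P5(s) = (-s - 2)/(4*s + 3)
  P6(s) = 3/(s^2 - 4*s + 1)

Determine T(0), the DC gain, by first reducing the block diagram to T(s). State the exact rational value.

[1] series reduction of P2, P3, giving 3/(s^2 + s + 4)
[2] apply the feedback formula to P1, (P2*P3), giving (-s^2 - s - 4)/(3*s^3 + 5*s^2 + 14*s + 5)
[3] cascade P4, P5, P6, giving (3*s + 6)/(4*s^3 - 13*s^2 - 8*s + 3)
[4] collapse the loop ([P1/(1+P1*(P2*P3))] forward, (P4*P5*P6) return), giving (-4*s^5 + 9*s^4 + 5*s^3 + 57*s^2 + 29*s - 12)/(12*s^6 - 19*s^5 - 33*s^4 - 196*s^3 - 171*s^2 - 16*s - 9)
That last expression is T(s); at s = 0 only the constant terms survive, so T(0) = -12/(-9) = 4/3.

Final answer: 4/3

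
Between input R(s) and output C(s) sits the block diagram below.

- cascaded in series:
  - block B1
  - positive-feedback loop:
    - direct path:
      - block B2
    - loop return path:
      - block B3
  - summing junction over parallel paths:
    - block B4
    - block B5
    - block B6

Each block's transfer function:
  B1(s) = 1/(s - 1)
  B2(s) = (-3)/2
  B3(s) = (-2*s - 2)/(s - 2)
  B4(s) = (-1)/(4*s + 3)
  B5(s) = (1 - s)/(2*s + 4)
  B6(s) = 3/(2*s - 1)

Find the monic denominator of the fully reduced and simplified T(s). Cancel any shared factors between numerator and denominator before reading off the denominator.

Answer: s^5 + 15*s^4/4 + s^3 - 99*s^2/16 - 23*s/16 + 15/8

Working:
(1) feedback reduction of B2, B3; result (3*s - 6)/(4*s + 10)
(2) combine B4, B5, B6 in parallel; result (-8*s^3 + 26*s^2 + 65*s + 37)/(16*s^3 + 36*s^2 + 2*s - 12)
(3) cascade B1, [B2/(1-B2*B3)], (B4+B5+B6); result (-24*s^4 + 126*s^3 + 39*s^2 - 279*s - 222)/(64*s^5 + 240*s^4 + 64*s^3 - 396*s^2 - 92*s + 120)
Step 3 gives the fully reduced T(s), with no common factor left to cancel. The denominator's leading coefficient is 64, so divide each of its coefficients by 64 to get the monic form.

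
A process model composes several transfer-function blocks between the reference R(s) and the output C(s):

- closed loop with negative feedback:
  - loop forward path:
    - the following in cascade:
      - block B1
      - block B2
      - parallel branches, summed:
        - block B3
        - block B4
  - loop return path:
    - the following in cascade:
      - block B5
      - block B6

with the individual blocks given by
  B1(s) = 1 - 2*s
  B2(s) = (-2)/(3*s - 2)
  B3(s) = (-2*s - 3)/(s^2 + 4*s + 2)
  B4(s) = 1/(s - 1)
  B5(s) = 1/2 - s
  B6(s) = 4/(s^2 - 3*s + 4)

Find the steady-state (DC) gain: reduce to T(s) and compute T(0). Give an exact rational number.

The answer is 10.

Reasoning:
1. add B3, B4 (parallel): (-s^2 + 3*s + 5)/(s^3 + 3*s^2 - 2*s - 2)
2. combine B1, B2, (B3+B4) in series: (-4*s^3 + 14*s^2 + 14*s - 10)/(3*s^4 + 7*s^3 - 12*s^2 - 2*s + 4)
3. combine B5, B6 in series: (2 - 4*s)/(s^2 - 3*s + 4)
4. collapse the loop ((B1*B2*(B3+B4)) forward, (B5*B6) return): (-4*s^5 + 26*s^4 - 44*s^3 + 4*s^2 + 86*s - 40)/(3*s^6 - 2*s^5 - 5*s^4 - 2*s^3 - 66*s^2 + 48*s - 4)
That last expression is T(s); at s = 0 only the constant terms survive, so T(0) = -40/(-4) = 10.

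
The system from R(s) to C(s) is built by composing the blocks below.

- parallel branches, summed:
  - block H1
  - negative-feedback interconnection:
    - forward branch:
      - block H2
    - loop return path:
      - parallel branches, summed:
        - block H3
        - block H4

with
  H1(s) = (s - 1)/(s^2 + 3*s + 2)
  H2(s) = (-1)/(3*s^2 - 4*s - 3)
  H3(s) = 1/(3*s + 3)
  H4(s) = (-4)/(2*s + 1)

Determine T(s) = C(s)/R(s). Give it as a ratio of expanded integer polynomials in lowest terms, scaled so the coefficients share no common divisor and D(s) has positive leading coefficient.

Answer: (18*s^5 - 21*s^4 - 75*s^3 - 26*s^2 + 4*s - 8)/(18*s^6 + 57*s^5 - 158*s^3 - 175*s^2 - 52*s + 4)

Working:
[1] parallel reduction of H3, H4, giving (-10*s - 11)/(6*s^2 + 9*s + 3)
[2] collapse the loop (H2 forward, (H3+H4) return), giving (-6*s^2 - 9*s - 3)/(18*s^4 + 3*s^3 - 45*s^2 - 29*s + 2)
[3] parallel reduction of H1, [H2/(1+H2*(H3+H4))], giving the overall T(s)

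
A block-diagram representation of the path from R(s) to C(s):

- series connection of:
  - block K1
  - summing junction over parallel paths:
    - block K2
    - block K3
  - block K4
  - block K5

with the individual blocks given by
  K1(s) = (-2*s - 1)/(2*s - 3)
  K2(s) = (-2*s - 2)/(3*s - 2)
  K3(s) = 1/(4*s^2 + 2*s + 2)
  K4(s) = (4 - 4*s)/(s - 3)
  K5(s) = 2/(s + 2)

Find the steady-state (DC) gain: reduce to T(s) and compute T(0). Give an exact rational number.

(1) combine K2, K3 in parallel gives (-8*s^3 - 12*s^2 - 5*s - 6)/(12*s^3 - 2*s^2 + 2*s - 4)
(2) series reduction of K1, (K2+K3), K4, K5 gives (-64*s^5 - 64*s^4 + 40*s^3 + 20*s^2 + 44*s + 24)/(12*s^6 - 32*s^5 - 47*s^4 + 108*s^3 - 17*s^2 + 36*s - 36)
DC gain: substitute s = 0 into T(s) from step 2: T(0) = 24/(-36) = -2/3.

Hence the answer: -2/3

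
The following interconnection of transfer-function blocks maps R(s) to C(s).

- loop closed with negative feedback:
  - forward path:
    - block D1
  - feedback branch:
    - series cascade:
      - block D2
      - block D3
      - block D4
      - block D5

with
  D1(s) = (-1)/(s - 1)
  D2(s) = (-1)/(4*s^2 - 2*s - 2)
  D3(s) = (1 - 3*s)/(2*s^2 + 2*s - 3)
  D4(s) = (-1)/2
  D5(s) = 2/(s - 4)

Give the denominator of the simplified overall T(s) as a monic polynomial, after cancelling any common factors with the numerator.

(1) cascade D2, D3, D4, D5, giving (1 - 3*s)/(8*s^5 - 28*s^4 - 36*s^3 + 82*s^2 - 2*s - 24)
(2) feedback reduction of D1, (D2*D3*D4*D5), giving (-8*s^5 + 28*s^4 + 36*s^3 - 82*s^2 + 2*s + 24)/(8*s^6 - 36*s^5 - 8*s^4 + 118*s^3 - 84*s^2 - 19*s + 23)
That last expression is T(s), already simplified. Scaling its denominator by 1/8 (the reciprocal of the leading coefficient) yields the monic denominator.

Hence the answer: s^6 - 9*s^5/2 - s^4 + 59*s^3/4 - 21*s^2/2 - 19*s/8 + 23/8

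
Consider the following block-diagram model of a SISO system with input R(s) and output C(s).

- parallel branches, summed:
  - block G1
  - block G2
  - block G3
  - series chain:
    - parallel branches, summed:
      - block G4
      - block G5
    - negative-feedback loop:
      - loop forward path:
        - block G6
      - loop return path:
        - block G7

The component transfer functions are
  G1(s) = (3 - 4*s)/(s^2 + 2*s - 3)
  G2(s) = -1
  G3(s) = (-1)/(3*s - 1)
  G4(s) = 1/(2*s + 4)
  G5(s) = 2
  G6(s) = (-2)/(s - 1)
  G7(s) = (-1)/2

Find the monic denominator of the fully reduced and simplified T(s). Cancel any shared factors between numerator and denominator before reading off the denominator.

1. add G4, G5 (parallel) gives (4*s + 9)/(2*s + 4)
2. close the feedback loop around G6, G7 gives (-2)/s
3. reduce the series chain (G4+G5), [G6/(1+G6*G7)] gives (-4*s - 9)/(s^2 + 2*s)
4. add G1, G2, G3, ((G4+G5)*[G6/(1+G6*G7)]) (parallel) gives (-3*s^5 - 36*s^4 - 61*s^3 + 40*s^2 + 81*s - 27)/(3*s^5 + 11*s^4 - s^3 - 19*s^2 + 6*s)
The result of step 4 is T(s) in lowest terms. Its denominator has leading coefficient 3; dividing the denominator through by 3 makes it monic.

Hence the answer: s^5 + 11*s^4/3 - s^3/3 - 19*s^2/3 + 2*s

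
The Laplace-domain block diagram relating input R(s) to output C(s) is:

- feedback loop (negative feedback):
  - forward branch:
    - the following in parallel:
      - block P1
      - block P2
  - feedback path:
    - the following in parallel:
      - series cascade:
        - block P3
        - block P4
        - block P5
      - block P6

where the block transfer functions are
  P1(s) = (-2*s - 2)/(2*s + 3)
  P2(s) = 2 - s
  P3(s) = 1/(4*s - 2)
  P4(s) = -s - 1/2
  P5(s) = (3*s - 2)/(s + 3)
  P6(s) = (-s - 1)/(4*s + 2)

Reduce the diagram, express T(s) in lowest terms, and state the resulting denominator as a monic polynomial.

Answer: s^5 + 21*s^4/8 + 3*s^3 + 47*s^2/32 - 5*s/4 - 1/8

Working:
Step 1. reduce the parallel group P1, P2 -> (-2*s^2 - s + 4)/(2*s + 3)
Step 2. cascade P3, P4, P5 -> (-6*s^2 + s + 2)/(8*s^2 + 20*s - 12)
Step 3. reduce the parallel group (P3*P4*P5), P6 -> (-16*s^3 - 18*s^2 + s + 8)/(16*s^3 + 48*s^2 - 4*s - 12)
Step 4. collapse the loop ((P1+P2) forward, ((P3*P4*P5)+P6) return) -> (-32*s^5 - 112*s^4 + 24*s^3 + 220*s^2 - 4*s - 48)/(32*s^5 + 84*s^4 + 96*s^3 + 47*s^2 - 40*s - 4)
T(s) is the step-4 result (common factors already cancelled). Leading coefficient of the denominator: 32. Divide through by 32 for the monic polynomial.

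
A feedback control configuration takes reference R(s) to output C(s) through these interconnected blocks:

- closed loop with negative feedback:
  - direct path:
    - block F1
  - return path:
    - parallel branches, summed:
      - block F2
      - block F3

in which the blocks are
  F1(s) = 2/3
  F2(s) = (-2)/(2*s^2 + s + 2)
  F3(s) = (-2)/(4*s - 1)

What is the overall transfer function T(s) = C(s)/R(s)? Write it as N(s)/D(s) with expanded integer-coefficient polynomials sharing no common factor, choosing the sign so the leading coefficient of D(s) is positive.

First reduce the diagram to T(s).

Step 1. add F2, F3 (parallel); result (-4*s^2 - 10*s - 2)/(8*s^3 + 2*s^2 + 7*s - 2)
Step 2. apply the feedback formula to F1, (F2+F3); the result is T(s) itself (integer coefficients, no common factor, positive leading denominator coefficient)

Answer: (16*s^3 + 4*s^2 + 14*s - 4)/(24*s^3 - 2*s^2 + s - 10)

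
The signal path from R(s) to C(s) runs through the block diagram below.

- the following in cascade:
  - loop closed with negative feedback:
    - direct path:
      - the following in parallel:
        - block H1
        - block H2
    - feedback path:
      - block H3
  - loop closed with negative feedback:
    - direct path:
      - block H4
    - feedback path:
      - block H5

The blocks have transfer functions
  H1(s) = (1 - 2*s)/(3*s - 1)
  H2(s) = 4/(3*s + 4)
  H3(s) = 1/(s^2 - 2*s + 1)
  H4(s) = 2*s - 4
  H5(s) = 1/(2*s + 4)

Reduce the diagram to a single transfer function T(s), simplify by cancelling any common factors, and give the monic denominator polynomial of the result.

Step 1. combine H1, H2 in parallel, giving (-6*s^2 + 7*s)/(9*s^2 + 9*s - 4)
Step 2. apply the feedback formula to (H1+H2), H3, giving (-6*s^4 + 19*s^3 - 20*s^2 + 7*s)/(9*s^4 - 9*s^3 - 19*s^2 + 24*s - 4)
Step 3. reduce the feedback loop with forward H4 and return H5, giving (s^2 - 4)/s
Step 4. combine [(H1+H2)/(1+(H1+H2)*H3)], [H4/(1+H4*H5)] in series, giving (-6*s^5 + 19*s^4 + 4*s^3 - 69*s^2 + 80*s - 28)/(9*s^4 - 9*s^3 - 19*s^2 + 24*s - 4)
T(s) is the step-4 result (common factors already cancelled). Leading coefficient of the denominator: 9. Divide through by 9 for the monic polynomial.

Therefore the answer is s^4 - s^3 - 19*s^2/9 + 8*s/3 - 4/9.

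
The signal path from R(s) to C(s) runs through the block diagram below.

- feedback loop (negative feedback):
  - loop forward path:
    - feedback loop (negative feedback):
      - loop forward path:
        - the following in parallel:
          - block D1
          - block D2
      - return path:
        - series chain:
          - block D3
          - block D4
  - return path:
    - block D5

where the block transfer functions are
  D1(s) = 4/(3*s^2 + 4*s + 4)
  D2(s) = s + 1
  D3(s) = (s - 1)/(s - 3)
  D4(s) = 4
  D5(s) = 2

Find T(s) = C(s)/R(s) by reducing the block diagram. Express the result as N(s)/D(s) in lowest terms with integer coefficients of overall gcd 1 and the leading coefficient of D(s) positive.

Step 1. combine D1, D2 in parallel = (3*s^3 + 7*s^2 + 8*s + 8)/(3*s^2 + 4*s + 4)
Step 2. series reduction of D3, D4 = (4*s - 4)/(s - 3)
Step 3. collapse the loop ((D1+D2) forward, (D3*D4) return) = (3*s^4 - 2*s^3 - 13*s^2 - 16*s - 24)/(12*s^4 + 19*s^3 - s^2 - 8*s - 44)
Step 4. apply the feedback formula to [(D1+D2)/(1+(D1+D2)*(D3*D4))], D5 - this is the overall T(s), already in the required normalized form

Final answer: (3*s^4 - 2*s^3 - 13*s^2 - 16*s - 24)/(18*s^4 + 15*s^3 - 27*s^2 - 40*s - 92)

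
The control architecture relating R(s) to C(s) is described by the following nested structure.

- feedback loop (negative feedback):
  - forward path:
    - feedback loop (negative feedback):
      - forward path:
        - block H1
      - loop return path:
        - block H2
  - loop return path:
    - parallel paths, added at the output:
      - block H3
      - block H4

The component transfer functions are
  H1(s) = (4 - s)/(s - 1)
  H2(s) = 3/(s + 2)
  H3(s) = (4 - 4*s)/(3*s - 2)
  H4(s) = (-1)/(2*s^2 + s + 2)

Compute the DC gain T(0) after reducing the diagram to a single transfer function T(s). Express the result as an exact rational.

Step 1. apply the feedback formula to H1, H2 -> (-s^2 + 2*s + 8)/(s^2 - 2*s + 10)
Step 2. combine H3, H4 in parallel -> (-8*s^3 + 4*s^2 - 7*s + 10)/(6*s^3 - s^2 + 4*s - 4)
Step 3. apply the feedback formula to [H1/(1+H1*H2)], (H3+H4) -> (-6*s^5 + 13*s^4 + 42*s^3 + 4*s^2 + 24*s - 32)/(14*s^5 - 33*s^4 + 17*s^3 - 14*s^2 + 12*s + 40)
That last expression is T(s); at s = 0 only the constant terms survive, so T(0) = -32/40 = -4/5.

Final answer: -4/5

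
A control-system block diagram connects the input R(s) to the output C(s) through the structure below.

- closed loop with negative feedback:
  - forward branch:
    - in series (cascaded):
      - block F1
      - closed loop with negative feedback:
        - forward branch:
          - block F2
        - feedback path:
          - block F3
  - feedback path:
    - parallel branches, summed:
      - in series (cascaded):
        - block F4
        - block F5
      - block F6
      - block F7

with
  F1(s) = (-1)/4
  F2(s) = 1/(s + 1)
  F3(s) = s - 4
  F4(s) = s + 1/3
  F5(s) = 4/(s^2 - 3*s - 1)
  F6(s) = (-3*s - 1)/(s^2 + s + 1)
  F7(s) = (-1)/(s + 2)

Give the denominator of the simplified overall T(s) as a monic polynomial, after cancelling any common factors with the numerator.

Step 1 - close the feedback loop around F2, F3 gives 1/(2*s - 3)
Step 2 - cascade F1, [F2/(1+F2*F3)] gives (-1)/(8*s - 12)
Step 3 - reduce the series chain F4, F5 gives (12*s + 4)/(3*s^2 - 9*s - 3)
Step 4 - combine (F4*F5), F6, F7 in parallel gives (52*s^3 + 123*s^2 + 87*s + 17)/(3*s^5 - 21*s^3 - 30*s^2 - 27*s - 6)
Step 5 - close the feedback loop around (F1*[F2/(1+F2*F3)]), ((F4*F5)+F6+F7) gives (-3*s^5 + 21*s^3 + 30*s^2 + 27*s + 6)/(24*s^6 - 36*s^5 - 168*s^4 - 40*s^3 + 21*s^2 + 189*s + 55)
The result of step 5 is T(s) in lowest terms. Its denominator has leading coefficient 24; dividing the denominator through by 24 makes it monic.

Answer: s^6 - 3*s^5/2 - 7*s^4 - 5*s^3/3 + 7*s^2/8 + 63*s/8 + 55/24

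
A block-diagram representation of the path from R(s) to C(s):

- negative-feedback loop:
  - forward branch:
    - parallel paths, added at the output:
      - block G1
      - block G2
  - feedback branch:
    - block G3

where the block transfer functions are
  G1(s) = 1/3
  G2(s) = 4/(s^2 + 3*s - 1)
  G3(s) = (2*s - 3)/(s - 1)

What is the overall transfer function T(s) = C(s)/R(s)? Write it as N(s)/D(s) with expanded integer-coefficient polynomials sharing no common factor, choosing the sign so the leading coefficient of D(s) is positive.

Step 1. parallel reduction of G1, G2; result (s^2 + 3*s + 11)/(3*s^2 + 9*s - 3)
Step 2. collapse the loop ((G1+G2) forward, G3 return) - this is the overall T(s), already in the required normalized form

Hence the answer: (s^3 + 2*s^2 + 8*s - 11)/(5*s^3 + 9*s^2 + s - 30)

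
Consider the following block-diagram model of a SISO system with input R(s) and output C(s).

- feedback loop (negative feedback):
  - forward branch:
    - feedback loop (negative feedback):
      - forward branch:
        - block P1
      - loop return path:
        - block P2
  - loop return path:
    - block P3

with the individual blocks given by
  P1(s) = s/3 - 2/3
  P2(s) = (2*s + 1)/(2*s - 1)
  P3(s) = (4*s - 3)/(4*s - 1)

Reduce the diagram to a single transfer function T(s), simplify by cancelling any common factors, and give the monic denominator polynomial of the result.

Reducing step by step:

Step 1: collapse the loop (P1 forward, P2 return): (2*s^2 - 5*s + 2)/(2*s^2 + 3*s - 5)
Step 2: feedback reduction of [P1/(1+P1*P2)], P3: (8*s^3 - 22*s^2 + 13*s - 2)/(16*s^3 - 16*s^2 - 1)
The result of step 2 is T(s) in lowest terms. Its denominator has leading coefficient 16; dividing the denominator through by 16 makes it monic.

Answer: s^3 - s^2 - 1/16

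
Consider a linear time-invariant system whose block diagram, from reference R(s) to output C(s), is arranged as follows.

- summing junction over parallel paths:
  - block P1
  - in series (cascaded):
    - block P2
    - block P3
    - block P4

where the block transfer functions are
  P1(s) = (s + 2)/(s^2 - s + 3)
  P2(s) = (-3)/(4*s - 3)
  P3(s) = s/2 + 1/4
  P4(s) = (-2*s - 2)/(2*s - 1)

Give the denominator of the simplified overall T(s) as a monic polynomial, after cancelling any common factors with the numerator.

The answer is s^4 - 9*s^3/4 + 37*s^2/8 - 33*s/8 + 9/8.

Reasoning:
Step 1: cascade P2, P3, P4 = (6*s^2 + 9*s + 3)/(16*s^2 - 20*s + 6)
Step 2: reduce the parallel group P1, (P2*P3*P4) = (6*s^4 + 19*s^3 + 24*s^2 - 10*s + 21)/(16*s^4 - 36*s^3 + 74*s^2 - 66*s + 18)
No further cancellation is possible in the step-2 result, so that is T(s). Its denominator becomes monic after dividing by the leading coefficient 16.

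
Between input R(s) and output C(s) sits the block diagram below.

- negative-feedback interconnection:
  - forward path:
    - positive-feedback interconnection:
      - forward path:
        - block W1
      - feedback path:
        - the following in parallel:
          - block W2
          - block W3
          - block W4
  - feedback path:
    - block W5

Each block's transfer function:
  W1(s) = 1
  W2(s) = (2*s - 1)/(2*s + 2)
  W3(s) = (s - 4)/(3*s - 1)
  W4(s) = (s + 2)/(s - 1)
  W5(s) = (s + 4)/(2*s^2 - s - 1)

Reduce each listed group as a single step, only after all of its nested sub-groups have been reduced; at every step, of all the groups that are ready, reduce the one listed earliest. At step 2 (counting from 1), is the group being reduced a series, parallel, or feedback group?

Step 1. combine W2, W3, W4 in parallel
Step 2. reduce the feedback loop with forward W1 and return (W2+W3+W4)
Step 3. close the feedback loop around [W1/(1-W1*(W2+W3+W4))], W5
The group at step 2 is a feedback group.

Therefore the answer is feedback.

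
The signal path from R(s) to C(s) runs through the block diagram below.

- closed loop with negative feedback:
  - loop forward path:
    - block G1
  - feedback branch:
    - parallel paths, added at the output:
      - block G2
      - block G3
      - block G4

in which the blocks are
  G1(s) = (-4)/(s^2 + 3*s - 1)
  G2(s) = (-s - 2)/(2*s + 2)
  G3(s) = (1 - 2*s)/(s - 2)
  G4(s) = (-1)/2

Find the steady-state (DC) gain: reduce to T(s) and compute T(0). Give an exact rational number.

Step 1. reduce the parallel group G2, G3, G4 = (-6*s^2 - s + 8)/(2*s^2 - 2*s - 4)
Step 2. reduce the feedback loop with forward G1 and return (G2+G3+G4) = (-4*s^2 + 4*s + 8)/(s^4 + 2*s^3 + 6*s^2 - 3*s - 14)
The step-2 result is T(s). Setting s = 0: T(0) = 8/(-14) = -4/7.

Hence the answer: -4/7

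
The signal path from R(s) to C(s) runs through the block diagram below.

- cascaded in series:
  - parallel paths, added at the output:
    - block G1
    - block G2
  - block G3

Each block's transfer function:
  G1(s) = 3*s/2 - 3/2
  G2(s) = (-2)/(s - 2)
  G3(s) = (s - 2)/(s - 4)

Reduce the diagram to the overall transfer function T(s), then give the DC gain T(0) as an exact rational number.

(1) add G1, G2 (parallel); result (3*s^2 - 9*s + 2)/(2*s - 4)
(2) series reduction of (G1+G2), G3; result (3*s^2 - 9*s + 2)/(2*s - 8)
DC gain: substitute s = 0 into T(s) from step 2: T(0) = 2/(-8) = -1/4.

Hence the answer: -1/4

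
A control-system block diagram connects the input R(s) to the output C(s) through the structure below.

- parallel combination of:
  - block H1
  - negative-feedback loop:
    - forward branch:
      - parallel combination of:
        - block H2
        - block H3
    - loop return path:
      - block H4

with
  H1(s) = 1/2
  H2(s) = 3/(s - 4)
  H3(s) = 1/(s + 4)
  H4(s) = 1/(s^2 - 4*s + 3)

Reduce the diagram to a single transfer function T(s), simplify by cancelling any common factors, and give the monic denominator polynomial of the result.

Reducing step by step:

[1] reduce the parallel group H2, H3 = (4*s + 8)/(s^2 - 16)
[2] collapse the loop ((H2+H3) forward, H4 return) = (4*s^3 - 8*s^2 - 20*s + 24)/(s^4 - 4*s^3 - 13*s^2 + 68*s - 40)
[3] reduce the parallel group H1, [(H2+H3)/(1+(H2+H3)*H4)] = (s^4 + 4*s^3 - 29*s^2 + 28*s + 8)/(2*s^4 - 8*s^3 - 26*s^2 + 136*s - 80)
The result of step 3 is T(s) in lowest terms. Its denominator has leading coefficient 2; dividing the denominator through by 2 makes it monic.

Answer: s^4 - 4*s^3 - 13*s^2 + 68*s - 40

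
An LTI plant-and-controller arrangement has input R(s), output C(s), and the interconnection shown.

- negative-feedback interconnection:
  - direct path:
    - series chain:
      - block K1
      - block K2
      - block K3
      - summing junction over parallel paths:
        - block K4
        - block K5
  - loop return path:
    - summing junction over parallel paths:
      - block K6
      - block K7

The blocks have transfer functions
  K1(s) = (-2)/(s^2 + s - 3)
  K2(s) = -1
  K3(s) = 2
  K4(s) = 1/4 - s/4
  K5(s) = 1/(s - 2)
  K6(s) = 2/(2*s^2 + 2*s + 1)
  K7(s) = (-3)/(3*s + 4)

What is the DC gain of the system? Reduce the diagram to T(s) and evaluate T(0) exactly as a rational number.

Answer: 4/17

Working:
Step 1 - combine K4, K5 in parallel = (-s^2 + 3*s + 2)/(4*s - 8)
Step 2 - cascade K1, K2, K3, (K4+K5) = (-s^2 + 3*s + 2)/(s^3 - s^2 - 5*s + 6)
Step 3 - combine K6, K7 in parallel = (5 - 6*s^2)/(6*s^3 + 14*s^2 + 11*s + 4)
Step 4 - close the feedback loop around (K1*K2*K3*(K4+K5)), (K6+K7) = (-6*s^5 + 4*s^4 + 43*s^3 + 57*s^2 + 34*s + 8)/(6*s^6 + 8*s^5 - 27*s^4 - 59*s^3 + 8*s^2 + 61*s + 34)
Step 4 gives the overall T(s). Then T(0) = 8/34 = 4/17.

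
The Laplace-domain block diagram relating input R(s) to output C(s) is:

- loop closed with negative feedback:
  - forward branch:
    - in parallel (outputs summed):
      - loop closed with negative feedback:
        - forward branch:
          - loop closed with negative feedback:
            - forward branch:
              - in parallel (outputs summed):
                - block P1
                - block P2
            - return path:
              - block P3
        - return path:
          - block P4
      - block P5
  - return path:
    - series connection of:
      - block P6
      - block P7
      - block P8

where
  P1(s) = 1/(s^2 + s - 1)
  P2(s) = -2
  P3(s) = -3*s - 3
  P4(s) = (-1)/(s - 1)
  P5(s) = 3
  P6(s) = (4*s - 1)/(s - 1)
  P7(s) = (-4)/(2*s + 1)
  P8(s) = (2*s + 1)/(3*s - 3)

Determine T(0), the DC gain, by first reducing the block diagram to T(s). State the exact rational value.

Answer: 18/31

Working:
Step 1. add P1, P2 (parallel) = (-2*s^2 - 2*s + 3)/(s^2 + s - 1)
Step 2. reduce the feedback loop with forward (P1+P2) and return P3 = (-2*s^2 - 2*s + 3)/(6*s^3 + 13*s^2 - 2*s - 10)
Step 3. close the feedback loop around [(P1+P2)/(1+(P1+P2)*P3)], P4 = (-2*s^3 + 5*s - 3)/(6*s^4 + 7*s^3 - 13*s^2 - 6*s + 7)
Step 4. reduce the parallel group [[(P1+P2)/(1+(P1+P2)*P3)]/(1+[(P1+P2)/(1+(P1+P2)*P3)]*P4)], P5 = (18*s^4 + 19*s^3 - 39*s^2 - 13*s + 18)/(6*s^4 + 7*s^3 - 13*s^2 - 6*s + 7)
Step 5. multiply P6, P7, P8 (series) = (4 - 16*s)/(3*s^2 - 6*s + 3)
Step 6. feedback reduction of ([[(P1+P2)/(1+(P1+P2)*P3)]/(1+[(P1+P2)/(1+(P1+P2)*P3)]*P4)]+P5), (P6*P7*P8) = (54*s^6 - 51*s^5 - 177*s^4 + 252*s^3 + 15*s^2 - 147*s + 54)/(18*s^6 - 303*s^5 - 295*s^4 + 781*s^3 + 70*s^2 - 400*s + 93)
DC gain: substitute s = 0 into T(s) from step 6: T(0) = 54/93 = 18/31.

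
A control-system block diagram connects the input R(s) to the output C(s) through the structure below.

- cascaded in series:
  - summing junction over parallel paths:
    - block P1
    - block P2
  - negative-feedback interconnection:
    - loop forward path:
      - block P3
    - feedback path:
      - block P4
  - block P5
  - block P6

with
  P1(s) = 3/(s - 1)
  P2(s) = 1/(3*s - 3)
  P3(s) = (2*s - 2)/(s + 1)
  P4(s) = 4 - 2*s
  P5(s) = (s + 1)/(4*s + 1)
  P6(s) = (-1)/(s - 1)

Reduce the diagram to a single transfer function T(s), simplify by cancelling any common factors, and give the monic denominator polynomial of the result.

1. parallel reduction of P1, P2 -> 10/(3*s - 3)
2. collapse the loop (P3 forward, P4 return) -> (2 - 2*s)/(4*s^2 - 13*s + 7)
3. series reduction of (P1+P2), [P3/(1+P3*P4)], P5, P6 -> (20*s + 20)/(48*s^4 - 192*s^3 + 189*s^2 - 24*s - 21)
T(s) is the step-3 result (common factors already cancelled). Leading coefficient of the denominator: 48. Divide through by 48 for the monic polynomial.

Therefore the answer is s^4 - 4*s^3 + 63*s^2/16 - s/2 - 7/16.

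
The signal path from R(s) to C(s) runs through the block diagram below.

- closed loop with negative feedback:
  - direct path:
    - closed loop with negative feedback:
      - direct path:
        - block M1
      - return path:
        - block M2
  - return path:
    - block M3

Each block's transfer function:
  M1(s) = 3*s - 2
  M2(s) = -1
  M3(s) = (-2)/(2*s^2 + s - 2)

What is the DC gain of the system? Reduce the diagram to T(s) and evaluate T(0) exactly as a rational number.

Step 1: apply the feedback formula to M1, M2, giving (2 - 3*s)/(3*s - 3)
Step 2: reduce the feedback loop with forward [M1/(1+M1*M2)] and return M3, giving (-6*s^3 + s^2 + 8*s - 4)/(6*s^3 - 3*s^2 - 3*s + 2)
The step-2 result is T(s). Setting s = 0: T(0) = -4/2 = -2.

Hence the answer: -2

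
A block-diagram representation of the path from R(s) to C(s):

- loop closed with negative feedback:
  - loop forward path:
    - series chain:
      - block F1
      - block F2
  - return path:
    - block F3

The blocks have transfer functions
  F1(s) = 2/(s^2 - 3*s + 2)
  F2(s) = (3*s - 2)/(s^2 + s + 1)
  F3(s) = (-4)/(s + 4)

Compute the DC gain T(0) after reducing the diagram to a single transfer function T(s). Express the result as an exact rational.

Step 1. multiply F1, F2 (series) gives (6*s - 4)/(s^4 - 2*s^3 - s + 2)
Step 2. close the feedback loop around (F1*F2), F3 gives (6*s^2 + 20*s - 16)/(s^5 + 2*s^4 - 8*s^3 - s^2 - 26*s + 24)
Step 2 gives the overall T(s). Then T(0) = -16/24 = -2/3.

Final answer: -2/3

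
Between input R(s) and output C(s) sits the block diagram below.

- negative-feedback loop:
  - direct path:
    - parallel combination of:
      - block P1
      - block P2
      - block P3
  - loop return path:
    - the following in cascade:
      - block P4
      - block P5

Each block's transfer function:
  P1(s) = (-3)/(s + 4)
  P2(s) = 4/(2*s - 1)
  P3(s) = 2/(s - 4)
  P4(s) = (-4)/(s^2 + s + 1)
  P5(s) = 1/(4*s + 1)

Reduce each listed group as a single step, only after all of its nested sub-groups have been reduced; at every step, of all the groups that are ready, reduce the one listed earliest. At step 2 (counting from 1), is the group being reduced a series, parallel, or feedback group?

The answer is series.

Reasoning:
Step 1 - add P1, P2, P3 (parallel)
Step 2 - combine P4, P5 in series
Step 3 - feedback reduction of (P1+P2+P3), (P4*P5)
Step 2 collapses a series group.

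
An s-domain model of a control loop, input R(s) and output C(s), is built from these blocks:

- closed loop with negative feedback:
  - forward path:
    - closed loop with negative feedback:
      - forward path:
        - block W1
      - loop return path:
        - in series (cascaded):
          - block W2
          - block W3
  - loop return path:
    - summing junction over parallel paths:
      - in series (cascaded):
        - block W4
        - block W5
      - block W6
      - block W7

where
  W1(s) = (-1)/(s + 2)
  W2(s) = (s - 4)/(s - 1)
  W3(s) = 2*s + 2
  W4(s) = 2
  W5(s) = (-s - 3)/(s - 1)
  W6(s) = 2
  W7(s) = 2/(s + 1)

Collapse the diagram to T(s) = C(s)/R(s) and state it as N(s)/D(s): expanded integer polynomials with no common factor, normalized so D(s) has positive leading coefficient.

Step 1 - cascade W2, W3 = (2*s^2 - 6*s - 8)/(s - 1)
Step 2 - reduce the feedback loop with forward W1 and return (W2*W3) = (s - 1)/(s^2 - 7*s - 6)
Step 3 - series reduction of W4, W5 = (-2*s - 6)/(s - 1)
Step 4 - reduce the parallel group (W4*W5), W6, W7 = (-6*s - 10)/(s^2 - 1)
Step 5 - collapse the loop ([W1/(1+W1*(W2*W3))] forward, ((W4*W5)+W6+W7) return); the result is T(s) itself (integer coefficients, no common factor, positive leading denominator coefficient)

Therefore the answer is (s^2 - 1)/(s^3 - 6*s^2 - 19*s - 16).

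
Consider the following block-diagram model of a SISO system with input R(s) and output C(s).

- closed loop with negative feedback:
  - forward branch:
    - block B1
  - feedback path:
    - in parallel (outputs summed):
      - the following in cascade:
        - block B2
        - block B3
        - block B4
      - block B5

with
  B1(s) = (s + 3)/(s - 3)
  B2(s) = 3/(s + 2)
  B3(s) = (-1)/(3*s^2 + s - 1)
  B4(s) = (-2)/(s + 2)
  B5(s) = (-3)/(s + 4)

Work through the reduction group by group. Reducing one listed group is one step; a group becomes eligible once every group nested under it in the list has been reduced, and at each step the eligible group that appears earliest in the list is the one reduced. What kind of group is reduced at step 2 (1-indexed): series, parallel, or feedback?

1. series reduction of B2, B3, B4
2. sum the parallel branches (B2*B3*B4), B5
3. close the feedback loop around B1, ((B2*B3*B4)+B5)
Step 2 collapses a parallel group.

Therefore the answer is parallel.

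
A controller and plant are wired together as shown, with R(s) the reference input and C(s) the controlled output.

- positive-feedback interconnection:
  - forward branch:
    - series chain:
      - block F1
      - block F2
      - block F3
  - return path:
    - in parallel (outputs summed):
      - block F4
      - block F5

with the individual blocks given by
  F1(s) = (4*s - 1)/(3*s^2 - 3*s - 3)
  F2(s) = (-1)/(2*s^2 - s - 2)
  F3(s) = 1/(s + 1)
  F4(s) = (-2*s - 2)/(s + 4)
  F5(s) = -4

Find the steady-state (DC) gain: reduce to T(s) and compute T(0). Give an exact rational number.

(1) combine F1, F2, F3 in series, giving (1 - 4*s)/(6*s^5 - 3*s^4 - 18*s^3 + 15*s + 6)
(2) reduce the parallel group F4, F5, giving (-6*s - 18)/(s + 4)
(3) collapse the loop ((F1*F2*F3) forward, (F4+F5) return), giving (-4*s^2 - 15*s + 4)/(6*s^6 + 21*s^5 - 30*s^4 - 72*s^3 - 9*s^2 + 42)
The step-3 result is T(s). Setting s = 0: T(0) = 4/42 = 2/21.

Hence the answer: 2/21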